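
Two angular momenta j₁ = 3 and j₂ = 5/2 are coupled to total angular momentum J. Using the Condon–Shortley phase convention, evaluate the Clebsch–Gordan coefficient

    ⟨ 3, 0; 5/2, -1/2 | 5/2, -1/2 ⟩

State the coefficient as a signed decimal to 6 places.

j₁+j₂−J=3  J+j₁−j₂=3  J−j₁+j₂=2  j₁+j₂+J+1=9
(j₁±m₁, j₂±m₂, J±M) = (3,3,2,3,2,3)
P² = 216/35
sum k=0..2:
  [0] +1/72 = 1/72
  [1] −1/4 = -1/4
  [2] +1/8 = 1/8
S = -1/9
C² = P²·S² = 8/105 ; C = -0.276026

-0.276026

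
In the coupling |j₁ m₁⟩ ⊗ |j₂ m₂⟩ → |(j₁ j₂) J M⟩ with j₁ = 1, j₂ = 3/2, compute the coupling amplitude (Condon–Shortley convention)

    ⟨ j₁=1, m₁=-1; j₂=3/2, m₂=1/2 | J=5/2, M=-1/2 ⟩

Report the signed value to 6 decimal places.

+0.547723

triangle: 0!×2!×3!/6! = 12/720
(j±m)!: 0!×2!×2!×1!×2!×3! = 48
prefactor² = (2J+1)×Δ×N² = 24/5
  k=0: +1/(0!×0!×2!×2!×0!×1!) = 1/4
Σ = 1/4  ⇒  CG² = 24/5×1/4² = 3/10
CG = +√(3/10) = +0.547723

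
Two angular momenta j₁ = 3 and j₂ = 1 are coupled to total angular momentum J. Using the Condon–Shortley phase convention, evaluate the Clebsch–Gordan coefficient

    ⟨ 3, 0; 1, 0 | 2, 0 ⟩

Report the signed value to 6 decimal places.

-0.654654  (= −√(3/7))

√[5·2!4!0!/7! · 3!3!1!1!2!2!] = √(48/7)
  +(−1)^1/∏(1,1,2,0,2,0)! = -1/4  (running -1/4)
⟨..|..⟩ = √(48/7)·(-1/4) = -0.654654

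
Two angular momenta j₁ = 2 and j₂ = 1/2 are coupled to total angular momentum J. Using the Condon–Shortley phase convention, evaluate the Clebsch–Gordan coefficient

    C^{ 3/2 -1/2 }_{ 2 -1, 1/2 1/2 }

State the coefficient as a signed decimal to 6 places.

j₁+j₂−J=1  J+j₁−j₂=3  J−j₁+j₂=0  j₁+j₂+J+1=5
(j₁±m₁, j₂±m₂, J±M) = (1,3,1,0,1,2)
P² = 12/5
sum k=1..1:
  [1] −1/2 = -1/2
S = -1/2
C² = P²·S² = 3/5 ; C = -0.774597

-0.774597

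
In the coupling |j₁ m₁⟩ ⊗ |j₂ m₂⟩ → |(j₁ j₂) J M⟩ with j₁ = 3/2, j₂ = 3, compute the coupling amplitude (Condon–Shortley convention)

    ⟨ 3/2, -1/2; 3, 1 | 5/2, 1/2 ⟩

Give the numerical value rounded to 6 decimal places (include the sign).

j₁+j₂−J=2  J+j₁−j₂=1  J−j₁+j₂=4  j₁+j₂+J+1=8
(j₁±m₁, j₂±m₂, J±M) = (1,2,4,2,3,2)
P² = 288/35
sum k=1..2:
  [1] −1/6 = -1/6
  [2] +1/8 = 1/8
S = -1/24
C² = P²·S² = 1/70 ; C = -0.119523

−√(1/70) = -0.119523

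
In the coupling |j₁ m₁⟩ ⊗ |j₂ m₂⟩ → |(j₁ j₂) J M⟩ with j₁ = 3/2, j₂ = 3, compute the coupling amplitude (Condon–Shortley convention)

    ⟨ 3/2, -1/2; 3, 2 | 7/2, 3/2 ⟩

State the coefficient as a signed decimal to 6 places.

√[8·1!2!5!/9! · 1!2!5!1!5!2!] = √(6400/21)
  +(−1)^0/∏(0,1,2,5,0,0)! = 1/240  (running 1/240)
  +(−1)^1/∏(1,0,1,4,1,1)! = -1/24  (running -3/80)
⟨..|..⟩ = √(6400/21)·(-3/80) = -0.654654

−√(3/7) ≈ -0.654654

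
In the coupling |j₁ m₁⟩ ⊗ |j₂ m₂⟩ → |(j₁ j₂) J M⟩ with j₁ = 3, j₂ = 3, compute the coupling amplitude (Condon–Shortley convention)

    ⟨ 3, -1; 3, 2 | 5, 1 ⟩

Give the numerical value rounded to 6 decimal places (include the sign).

triangle: 1!·5!·5!/12! = 14400/479001600
(j±m)!: 2!·4!·5!·1!·6!·4! = 99532800
prefactor² = (2J+1)·Δ·N² = 230400/7
  k=0: +1/(0!·1!·4!·5!·1!·0!) = 1/2880
  k=1: −1/(1!·0!·3!·4!·2!·1!) = -1/288
Σ = -1/320  ⇒  CG² = 230400/7·(-1/320)² = 9/28
CG = −√(9/28) = -0.566947

−√(9/28) = -0.566947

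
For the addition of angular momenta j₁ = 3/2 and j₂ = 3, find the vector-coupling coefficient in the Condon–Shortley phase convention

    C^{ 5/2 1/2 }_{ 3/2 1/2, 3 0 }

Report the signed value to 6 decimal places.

triangle: 2!·1!·4!/8! = 48/40320
(j±m)!: 2!·1!·3!·3!·3!·2! = 864
prefactor² = (2J+1)·Δ·N² = 216/35
  k=0: +1/(0!·2!·1!·3!·0!·1!) = 1/12
  k=1: −1/(1!·1!·0!·2!·1!·2!) = -1/4
Σ = -1/6  ⇒  CG² = 216/35·(-1/6)² = 6/35
CG = −√(6/35) = -0.414039

−√(6/35) ≈ -0.414039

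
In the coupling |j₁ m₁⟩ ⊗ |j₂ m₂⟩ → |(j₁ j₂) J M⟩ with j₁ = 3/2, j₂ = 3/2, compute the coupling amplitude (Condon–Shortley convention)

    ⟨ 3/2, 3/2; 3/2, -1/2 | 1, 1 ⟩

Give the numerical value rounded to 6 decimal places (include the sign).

+0.547723

triangle: 2!×1!×1!/5! = 2/120
(j±m)!: 3!×0!×1!×2!×2!×0! = 24
prefactor² = (2J+1)×Δ×N² = 6/5
  k=0: +1/(0!×2!×0!×1!×1!×0!) = 1/2
Σ = 1/2  ⇒  CG² = 6/5×1/2² = 3/10
CG = +√(3/10) = +0.547723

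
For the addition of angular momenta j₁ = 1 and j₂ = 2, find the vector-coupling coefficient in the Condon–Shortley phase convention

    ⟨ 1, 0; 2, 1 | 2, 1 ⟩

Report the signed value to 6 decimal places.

j₁+j₂−J=1  J+j₁−j₂=1  J−j₁+j₂=3  j₁+j₂+J+1=6
(j₁±m₁, j₂±m₂, J±M) = (1,1,3,1,3,1)
P² = 3/2
sum k=0..1:
  [0] +1/6 = 1/6
  [1] −1/2 = -1/2
S = -1/3
C² = P²·S² = 1/6 ; C = -0.408248

−√(1/6) = -0.408248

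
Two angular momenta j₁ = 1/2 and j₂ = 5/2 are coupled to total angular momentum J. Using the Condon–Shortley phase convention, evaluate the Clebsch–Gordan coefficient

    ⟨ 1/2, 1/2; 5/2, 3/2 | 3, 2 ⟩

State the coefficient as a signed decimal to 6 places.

+0.912871

j₁+j₂−J=0  J+j₁−j₂=1  J−j₁+j₂=5  j₁+j₂+J+1=7
(j₁±m₁, j₂±m₂, J±M) = (1,0,4,1,5,1)
P² = 480
sum k=0..0:
  [0] +1/24 = 1/24
S = 1/24
C² = P²·S² = 5/6 ; C = +0.912871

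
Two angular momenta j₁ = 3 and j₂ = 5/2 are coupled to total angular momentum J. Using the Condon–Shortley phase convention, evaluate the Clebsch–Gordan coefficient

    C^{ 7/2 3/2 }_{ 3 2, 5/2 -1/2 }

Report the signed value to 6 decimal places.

+√(2/21) = +0.308607

triangle: 2!·4!·3!/10! = 288/3628800
(j±m)!: 5!·1!·2!·3!·5!·2! = 345600
prefactor² = (2J+1)·Δ·N² = 1536/7
  k=0: +1/(0!·2!·1!·2!·3!·1!) = 1/24
  k=1: −1/(1!·1!·0!·1!·4!·2!) = -1/48
Σ = 1/48  ⇒  CG² = 1536/7·1/48² = 2/21
CG = +√(2/21) = +0.308607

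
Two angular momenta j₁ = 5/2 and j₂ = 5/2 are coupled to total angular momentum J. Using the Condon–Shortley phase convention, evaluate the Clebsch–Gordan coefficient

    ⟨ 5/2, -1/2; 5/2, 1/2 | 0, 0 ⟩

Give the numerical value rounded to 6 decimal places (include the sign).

triangle: 5!×0!×0!/6! = 120/720
(j±m)!: 2!×3!×3!×2!×0!×0! = 144
prefactor² = (2J+1)×Δ×N² = 24
  k=3: −1/(3!×2!×0!×0!×0!×0!) = -1/12
Σ = -1/12  ⇒  CG² = 24×(-1/12)² = 1/6
CG = −√(1/6) = -0.408248

-0.408248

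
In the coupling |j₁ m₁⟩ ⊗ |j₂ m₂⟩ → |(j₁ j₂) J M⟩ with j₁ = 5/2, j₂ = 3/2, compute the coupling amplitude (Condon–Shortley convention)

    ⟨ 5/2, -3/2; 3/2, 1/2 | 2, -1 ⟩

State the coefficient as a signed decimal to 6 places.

j₁+j₂−J=2  J+j₁−j₂=3  J−j₁+j₂=1  j₁+j₂+J+1=7
(j₁±m₁, j₂±m₂, J±M) = (1,4,2,1,1,3)
P² = 24/7
sum k=1..2:
  [1] −1/6 = -1/6
  [2] +1/4 = 1/4
S = 1/12
C² = P²·S² = 1/42 ; C = +0.154303

+√(1/42) ≈ +0.154303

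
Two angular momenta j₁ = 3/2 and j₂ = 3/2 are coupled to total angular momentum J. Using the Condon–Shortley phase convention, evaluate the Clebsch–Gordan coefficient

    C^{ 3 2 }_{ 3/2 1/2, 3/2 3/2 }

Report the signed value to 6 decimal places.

triangle: 0!·3!·3!/7! = 36/5040
(j±m)!: 2!·1!·3!·0!·5!·1! = 1440
prefactor² = (2J+1)·Δ·N² = 72
  k=0: +1/(0!·0!·1!·3!·2!·0!) = 1/12
Σ = 1/12  ⇒  CG² = 72·1/12² = 1/2
CG = +√(1/2) = +0.707107

+0.707107  (= +√(1/2))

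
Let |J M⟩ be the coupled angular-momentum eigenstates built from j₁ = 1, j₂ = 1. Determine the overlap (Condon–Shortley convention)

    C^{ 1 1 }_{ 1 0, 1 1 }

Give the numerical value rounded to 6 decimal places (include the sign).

-0.707107

j₁+j₂−J=1  J+j₁−j₂=1  J−j₁+j₂=1  j₁+j₂+J+1=4
(j₁±m₁, j₂±m₂, J±M) = (1,1,2,0,2,0)
P² = 1/2
sum k=1..1:
  [1] −1/1 = -1
S = -1
C² = P²·S² = 1/2 ; C = -0.707107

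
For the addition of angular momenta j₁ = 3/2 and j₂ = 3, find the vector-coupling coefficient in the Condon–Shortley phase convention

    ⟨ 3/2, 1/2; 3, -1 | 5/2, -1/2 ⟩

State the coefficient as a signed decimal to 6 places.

-0.119523

j₁+j₂−J=2  J+j₁−j₂=1  J−j₁+j₂=4  j₁+j₂+J+1=8
(j₁±m₁, j₂±m₂, J±M) = (2,1,2,4,2,3)
P² = 288/35
sum k=0..1:
  [0] +1/8 = 1/8
  [1] −1/6 = -1/6
S = -1/24
C² = P²·S² = 1/70 ; C = -0.119523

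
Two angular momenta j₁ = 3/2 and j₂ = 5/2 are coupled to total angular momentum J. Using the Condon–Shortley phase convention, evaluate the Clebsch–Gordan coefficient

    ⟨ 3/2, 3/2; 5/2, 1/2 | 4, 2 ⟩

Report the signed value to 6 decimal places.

+0.597614

triangle: 0!*3!*5!/9! = 720/362880
(j±m)!: 3!*0!*3!*2!*6!*2! = 103680
prefactor² = (2J+1)*Δ*N² = 12960/7
  k=0: +1/(0!*0!*0!*3!*3!*2!) = 1/72
Σ = 1/72  ⇒  CG² = 12960/7*1/72² = 5/14
CG = +√(5/14) = +0.597614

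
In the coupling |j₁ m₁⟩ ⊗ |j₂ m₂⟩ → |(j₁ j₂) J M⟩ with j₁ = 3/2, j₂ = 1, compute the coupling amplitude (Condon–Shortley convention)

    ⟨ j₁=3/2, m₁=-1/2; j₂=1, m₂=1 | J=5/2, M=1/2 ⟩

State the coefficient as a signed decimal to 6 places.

j₁+j₂−J=0  J+j₁−j₂=3  J−j₁+j₂=2  j₁+j₂+J+1=6
(j₁±m₁, j₂±m₂, J±M) = (1,2,2,0,3,2)
P² = 24/5
sum k=0..0:
  [0] +1/4 = 1/4
S = 1/4
C² = P²·S² = 3/10 ; C = +0.547723

+√(3/10) ≈ +0.547723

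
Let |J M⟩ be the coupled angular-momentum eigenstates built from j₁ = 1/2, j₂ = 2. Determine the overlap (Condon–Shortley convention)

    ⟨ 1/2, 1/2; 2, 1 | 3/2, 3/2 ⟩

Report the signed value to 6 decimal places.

triangle: 1!*0!*3!/5! = 6/120
(j±m)!: 1!*0!*3!*1!*3!*0! = 36
prefactor² = (2J+1)*Δ*N² = 36/5
  k=0: +1/(0!*1!*0!*3!*0!*0!) = 1/6
Σ = 1/6  ⇒  CG² = 36/5*1/6² = 1/5
CG = +√(1/5) = +0.447214

+√(1/5) ≈ +0.447214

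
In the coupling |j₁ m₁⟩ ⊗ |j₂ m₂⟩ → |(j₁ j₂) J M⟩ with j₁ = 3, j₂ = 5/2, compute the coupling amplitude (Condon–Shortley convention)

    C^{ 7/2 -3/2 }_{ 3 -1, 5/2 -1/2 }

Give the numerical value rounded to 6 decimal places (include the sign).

−√(5/21) = -0.487950

√[8·2!4!3!/10! · 2!4!2!3!2!5!] = √(3072/35)
  +(−1)^0/∏(0,2,4,2,0,1)! = 1/96  (running 1/96)
  +(−1)^1/∏(1,1,3,1,1,2)! = -1/12  (running -7/96)
  +(−1)^2/∏(2,0,2,0,2,3)! = 1/48  (running -5/96)
⟨..|..⟩ = √(3072/35)·(-5/96) = -0.487950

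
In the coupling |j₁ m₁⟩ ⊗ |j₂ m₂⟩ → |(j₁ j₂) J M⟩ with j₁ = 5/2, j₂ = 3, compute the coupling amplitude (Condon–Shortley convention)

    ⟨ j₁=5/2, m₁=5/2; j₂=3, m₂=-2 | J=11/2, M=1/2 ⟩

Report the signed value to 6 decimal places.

j₁+j₂−J=0  J+j₁−j₂=5  J−j₁+j₂=6  j₁+j₂+J+1=12
(j₁±m₁, j₂±m₂, J±M) = (5,0,1,5,6,5)
P² = 207360000/77
sum k=0..0:
  [0] +1/14400 = 1/14400
S = 1/14400
C² = P²·S² = 1/77 ; C = +0.113961

+√(1/77) = +0.113961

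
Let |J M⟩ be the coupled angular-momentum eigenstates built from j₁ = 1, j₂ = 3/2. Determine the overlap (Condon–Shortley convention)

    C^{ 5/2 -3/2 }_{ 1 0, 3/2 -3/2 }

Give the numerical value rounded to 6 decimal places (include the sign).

√[6·0!2!3!/6! · 1!1!0!3!1!4!] = √(72/5)
  +(−1)^0/∏(0,0,1,0,1,3)! = 1/6  (running 1/6)
⟨..|..⟩ = √(72/5)·(1/6) = +0.632456

+√(2/5) = +0.632456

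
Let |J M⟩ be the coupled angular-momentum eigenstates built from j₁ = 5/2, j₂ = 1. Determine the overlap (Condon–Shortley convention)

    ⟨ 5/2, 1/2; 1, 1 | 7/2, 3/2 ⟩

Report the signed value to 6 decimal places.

triangle: 0!*5!*2!/8! = 240/40320
(j±m)!: 3!*2!*2!*0!*5!*2! = 5760
prefactor² = (2J+1)*Δ*N² = 1920/7
  k=0: +1/(0!*0!*2!*2!*3!*0!) = 1/24
Σ = 1/24  ⇒  CG² = 1920/7*1/24² = 10/21
CG = +√(10/21) = +0.690066

+√(10/21) ≈ +0.690066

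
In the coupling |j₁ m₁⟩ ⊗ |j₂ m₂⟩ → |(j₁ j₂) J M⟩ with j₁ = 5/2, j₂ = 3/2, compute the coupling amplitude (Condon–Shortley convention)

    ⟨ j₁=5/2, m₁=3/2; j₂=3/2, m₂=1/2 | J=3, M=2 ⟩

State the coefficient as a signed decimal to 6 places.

+√(1/12) ≈ +0.288675

triangle: 1!×4!×2!/8! = 48/40320
(j±m)!: 4!×1!×2!×1!×5!×1! = 5760
prefactor² = (2J+1)×Δ×N² = 48
  k=0: +1/(0!×1!×1!×2!×3!×0!) = 1/12
  k=1: −1/(1!×0!×0!×1!×4!×1!) = -1/24
Σ = 1/24  ⇒  CG² = 48×1/24² = 1/12
CG = +√(1/12) = +0.288675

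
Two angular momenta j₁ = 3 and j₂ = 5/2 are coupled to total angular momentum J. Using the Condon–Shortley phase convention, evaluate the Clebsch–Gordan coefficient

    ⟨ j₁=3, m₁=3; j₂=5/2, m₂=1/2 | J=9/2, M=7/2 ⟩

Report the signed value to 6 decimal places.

+0.696311  (= +√(16/33))

√[10·1!5!4!/11! · 6!0!3!2!8!1!] = √(2764800/11)
  +(−1)^0/∏(0,1,0,3,5,1)! = 1/720  (running 1/720)
⟨..|..⟩ = √(2764800/11)·(1/720) = +0.696311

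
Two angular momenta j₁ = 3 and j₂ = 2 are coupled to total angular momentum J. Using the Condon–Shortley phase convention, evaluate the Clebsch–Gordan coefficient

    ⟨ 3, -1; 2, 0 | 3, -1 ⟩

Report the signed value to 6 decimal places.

−√(3/20) ≈ -0.387298

triangle: 2!*4!*2!/9! = 96/362880
(j±m)!: 2!*4!*2!*2!*2!*4! = 9216
prefactor² = (2J+1)*Δ*N² = 256/15
  k=0: +1/(0!*2!*4!*2!*0!*0!) = 1/96
  k=1: −1/(1!*1!*3!*1!*1!*1!) = -1/6
  k=2: +1/(2!*0!*2!*0!*2!*2!) = 1/16
Σ = -3/32  ⇒  CG² = 256/15*(-3/32)² = 3/20
CG = −√(3/20) = -0.387298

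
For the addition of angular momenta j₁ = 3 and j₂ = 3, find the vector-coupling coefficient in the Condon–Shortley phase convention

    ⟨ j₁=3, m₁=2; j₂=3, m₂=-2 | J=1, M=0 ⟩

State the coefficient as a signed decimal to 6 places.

j₁+j₂−J=5  J+j₁−j₂=1  J−j₁+j₂=1  j₁+j₂+J+1=8
(j₁±m₁, j₂±m₂, J±M) = (5,1,1,5,1,1)
P² = 900/7
sum k=0..1:
  [0] +1/120 = 1/120
  [1] −1/24 = -1/24
S = -1/30
C² = P²·S² = 1/7 ; C = -0.377964

−√(1/7) = -0.377964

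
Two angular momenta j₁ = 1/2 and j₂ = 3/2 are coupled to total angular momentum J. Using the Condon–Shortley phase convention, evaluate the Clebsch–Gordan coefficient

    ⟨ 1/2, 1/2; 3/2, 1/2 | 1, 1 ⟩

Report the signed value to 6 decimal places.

triangle: 1!·0!·2!/4! = 2/24
(j±m)!: 1!·0!·2!·1!·2!·0! = 4
prefactor² = (2J+1)·Δ·N² = 1
  k=0: +1/(0!·1!·0!·2!·0!·0!) = 1/2
Σ = 1/2  ⇒  CG² = 1·1/2² = 1/4
CG = +√(1/4) = +0.500000

+0.500000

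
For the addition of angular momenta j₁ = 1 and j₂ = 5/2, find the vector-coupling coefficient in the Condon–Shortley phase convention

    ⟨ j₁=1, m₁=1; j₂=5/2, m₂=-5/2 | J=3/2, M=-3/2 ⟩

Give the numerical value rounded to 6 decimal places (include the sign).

+√(2/3) ≈ +0.816497

√[4·2!0!3!/6! · 2!0!0!5!0!3!] = √(96)
  +(−1)^0/∏(0,2,0,0,0,3)! = 1/12  (running 1/12)
⟨..|..⟩ = √(96)·(1/12) = +0.816497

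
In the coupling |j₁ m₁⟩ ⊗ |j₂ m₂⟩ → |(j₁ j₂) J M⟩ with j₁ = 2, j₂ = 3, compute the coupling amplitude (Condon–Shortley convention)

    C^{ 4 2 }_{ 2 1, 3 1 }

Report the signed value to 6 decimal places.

triangle: 1!×3!×5!/10! = 720/3628800
(j±m)!: 3!×1!×4!×2!×6!×2! = 414720
prefactor² = (2J+1)×Δ×N² = 5184/7
  k=0: +1/(0!×1!×1!×4!×2!×1!) = 1/48
  k=1: −1/(1!×0!×0!×3!×3!×2!) = -1/72
Σ = 1/144  ⇒  CG² = 5184/7×1/144² = 1/28
CG = +√(1/28) = +0.188982

+0.188982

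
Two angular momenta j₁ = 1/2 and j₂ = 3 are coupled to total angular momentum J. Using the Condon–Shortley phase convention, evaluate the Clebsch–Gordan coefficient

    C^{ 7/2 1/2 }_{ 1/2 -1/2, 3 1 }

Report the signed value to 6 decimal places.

+0.654654  (= +√(3/7))

j₁+j₂−J=0  J+j₁−j₂=1  J−j₁+j₂=6  j₁+j₂+J+1=8
(j₁±m₁, j₂±m₂, J±M) = (0,1,4,2,4,3)
P² = 6912/7
sum k=0..0:
  [0] +1/48 = 1/48
S = 1/48
C² = P²·S² = 3/7 ; C = +0.654654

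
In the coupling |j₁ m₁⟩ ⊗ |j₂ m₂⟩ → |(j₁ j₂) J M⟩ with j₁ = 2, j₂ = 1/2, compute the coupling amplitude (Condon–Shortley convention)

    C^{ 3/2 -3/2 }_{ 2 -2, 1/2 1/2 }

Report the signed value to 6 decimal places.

-0.894427

j₁+j₂−J=1  J+j₁−j₂=3  J−j₁+j₂=0  j₁+j₂+J+1=5
(j₁±m₁, j₂±m₂, J±M) = (0,4,1,0,0,3)
P² = 144/5
sum k=1..1:
  [1] −1/6 = -1/6
S = -1/6
C² = P²·S² = 4/5 ; C = -0.894427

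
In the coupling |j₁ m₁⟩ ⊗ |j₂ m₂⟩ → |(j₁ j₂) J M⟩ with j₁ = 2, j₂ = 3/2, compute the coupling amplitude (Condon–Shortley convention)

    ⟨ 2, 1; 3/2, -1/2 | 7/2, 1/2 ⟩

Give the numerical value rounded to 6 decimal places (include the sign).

triangle: 0!×4!×3!/8! = 144/40320
(j±m)!: 3!×1!×1!×2!×4!×3! = 1728
prefactor² = (2J+1)×Δ×N² = 1728/35
  k=0: +1/(0!×0!×1!×1!×3!×2!) = 1/12
Σ = 1/12  ⇒  CG² = 1728/35×1/12² = 12/35
CG = +√(12/35) = +0.585540

+0.585540  (= +√(12/35))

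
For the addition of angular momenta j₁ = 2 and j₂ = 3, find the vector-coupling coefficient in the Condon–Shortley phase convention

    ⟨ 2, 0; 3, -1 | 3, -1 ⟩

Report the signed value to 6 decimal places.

-0.387298

triangle: 2!*2!*4!/9! = 96/362880
(j±m)!: 2!*2!*2!*4!*2!*4! = 9216
prefactor² = (2J+1)*Δ*N² = 256/15
  k=0: +1/(0!*2!*2!*2!*0!*2!) = 1/16
  k=1: −1/(1!*1!*1!*1!*1!*3!) = -1/6
  k=2: +1/(2!*0!*0!*0!*2!*4!) = 1/96
Σ = -3/32  ⇒  CG² = 256/15*(-3/32)² = 3/20
CG = −√(3/20) = -0.387298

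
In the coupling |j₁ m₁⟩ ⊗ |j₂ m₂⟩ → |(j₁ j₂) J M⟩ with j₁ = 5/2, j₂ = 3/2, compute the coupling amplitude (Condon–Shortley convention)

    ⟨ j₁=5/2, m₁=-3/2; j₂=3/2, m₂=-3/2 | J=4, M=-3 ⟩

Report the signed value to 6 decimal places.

j₁+j₂−J=0  J+j₁−j₂=5  J−j₁+j₂=3  j₁+j₂+J+1=9
(j₁±m₁, j₂±m₂, J±M) = (1,4,0,3,1,7)
P² = 12960
sum k=0..0:
  [0] +1/144 = 1/144
S = 1/144
C² = P²·S² = 5/8 ; C = +0.790569

+√(5/8) = +0.790569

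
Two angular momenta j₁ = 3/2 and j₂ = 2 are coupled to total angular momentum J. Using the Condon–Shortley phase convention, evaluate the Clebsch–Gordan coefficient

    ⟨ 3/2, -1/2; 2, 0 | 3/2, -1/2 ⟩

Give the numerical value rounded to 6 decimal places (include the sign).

√[4·2!1!2!/6! · 1!2!2!2!1!2!] = √(16/45)
  +(−1)^1/∏(1,1,1,1,0,1)! = -1  (running -1)
  +(−1)^2/∏(2,0,0,0,1,2)! = 1/4  (running -3/4)
⟨..|..⟩ = √(16/45)·(-3/4) = -0.447214

-0.447214  (= −√(1/5))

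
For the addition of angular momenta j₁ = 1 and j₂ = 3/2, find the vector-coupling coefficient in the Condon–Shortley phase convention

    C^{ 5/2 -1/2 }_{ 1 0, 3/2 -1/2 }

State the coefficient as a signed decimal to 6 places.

triangle: 0!×2!×3!/6! = 12/720
(j±m)!: 1!×1!×1!×2!×2!×3! = 24
prefactor² = (2J+1)×Δ×N² = 12/5
  k=0: +1/(0!×0!×1!×1!×1!×2!) = 1/2
Σ = 1/2  ⇒  CG² = 12/5×1/2² = 3/5
CG = +√(3/5) = +0.774597

+√(3/5) = +0.774597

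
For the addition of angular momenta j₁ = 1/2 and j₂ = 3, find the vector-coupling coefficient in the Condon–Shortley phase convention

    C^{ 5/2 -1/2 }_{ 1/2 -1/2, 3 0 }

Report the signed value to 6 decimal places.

-0.654654  (= −√(3/7))

j₁+j₂−J=1  J+j₁−j₂=0  J−j₁+j₂=5  j₁+j₂+J+1=7
(j₁±m₁, j₂±m₂, J±M) = (0,1,3,3,2,3)
P² = 432/7
sum k=1..1:
  [1] −1/12 = -1/12
S = -1/12
C² = P²·S² = 3/7 ; C = -0.654654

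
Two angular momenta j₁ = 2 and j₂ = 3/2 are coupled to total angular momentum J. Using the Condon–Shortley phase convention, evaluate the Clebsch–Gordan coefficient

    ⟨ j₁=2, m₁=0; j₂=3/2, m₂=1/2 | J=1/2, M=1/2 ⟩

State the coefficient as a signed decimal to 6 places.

+√(1/5) = +0.447214

triangle: 3!·1!·0!/5! = 6/120
(j±m)!: 2!·2!·2!·1!·1!·0! = 8
prefactor² = (2J+1)·Δ·N² = 4/5
  k=2: +1/(2!·1!·0!·0!·1!·0!) = 1/2
Σ = 1/2  ⇒  CG² = 4/5·1/2² = 1/5
CG = +√(1/5) = +0.447214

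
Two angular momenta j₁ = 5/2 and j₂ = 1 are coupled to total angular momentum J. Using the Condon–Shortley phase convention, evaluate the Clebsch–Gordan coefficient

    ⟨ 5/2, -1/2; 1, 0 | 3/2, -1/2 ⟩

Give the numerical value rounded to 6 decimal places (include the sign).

-0.632456

j₁+j₂−J=2  J+j₁−j₂=3  J−j₁+j₂=0  j₁+j₂+J+1=6
(j₁±m₁, j₂±m₂, J±M) = (2,3,1,1,1,2)
P² = 8/5
sum k=1..1:
  [1] −1/2 = -1/2
S = -1/2
C² = P²·S² = 2/5 ; C = -0.632456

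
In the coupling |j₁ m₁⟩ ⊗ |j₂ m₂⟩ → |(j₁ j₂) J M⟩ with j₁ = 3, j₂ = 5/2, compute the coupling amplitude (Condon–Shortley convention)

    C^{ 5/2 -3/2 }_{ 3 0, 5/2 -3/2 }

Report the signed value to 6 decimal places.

√[6·3!3!2!/9! · 3!3!1!4!1!4!] = √(864/35)
  +(−1)^0/∏(0,3,3,1,0,1)! = 1/36  (running 1/36)
  +(−1)^1/∏(1,2,2,0,1,2)! = -1/8  (running -7/72)
⟨..|..⟩ = √(864/35)·(-7/72) = -0.483046

-0.483046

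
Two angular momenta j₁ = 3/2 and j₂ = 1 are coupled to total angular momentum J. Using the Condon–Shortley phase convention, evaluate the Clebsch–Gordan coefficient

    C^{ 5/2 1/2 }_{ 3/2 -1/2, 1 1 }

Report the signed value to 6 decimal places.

√[6·0!3!2!/6! · 1!2!2!0!3!2!] = √(24/5)
  +(−1)^0/∏(0,0,2,2,1,0)! = 1/4  (running 1/4)
⟨..|..⟩ = √(24/5)·(1/4) = +0.547723

+√(3/10) = +0.547723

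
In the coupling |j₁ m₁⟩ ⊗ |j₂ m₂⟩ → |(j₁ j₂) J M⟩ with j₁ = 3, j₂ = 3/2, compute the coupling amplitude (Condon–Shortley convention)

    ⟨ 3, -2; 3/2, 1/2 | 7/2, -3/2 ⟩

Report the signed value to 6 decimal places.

j₁+j₂−J=1  J+j₁−j₂=5  J−j₁+j₂=2  j₁+j₂+J+1=9
(j₁±m₁, j₂±m₂, J±M) = (1,5,2,1,2,5)
P² = 6400/21
sum k=0..1:
  [0] +1/240 = 1/240
  [1] −1/24 = -1/24
S = -3/80
C² = P²·S² = 3/7 ; C = -0.654654

−√(3/7) ≈ -0.654654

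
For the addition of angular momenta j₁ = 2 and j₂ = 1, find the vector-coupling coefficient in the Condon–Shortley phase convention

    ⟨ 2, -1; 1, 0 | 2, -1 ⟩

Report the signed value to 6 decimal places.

−√(1/6) = -0.408248

√[5·1!3!1!/6! · 1!3!1!1!1!3!] = √(3/2)
  +(−1)^0/∏(0,1,3,1,0,0)! = 1/6  (running 1/6)
  +(−1)^1/∏(1,0,2,0,1,1)! = -1/2  (running -1/3)
⟨..|..⟩ = √(3/2)·(-1/3) = -0.408248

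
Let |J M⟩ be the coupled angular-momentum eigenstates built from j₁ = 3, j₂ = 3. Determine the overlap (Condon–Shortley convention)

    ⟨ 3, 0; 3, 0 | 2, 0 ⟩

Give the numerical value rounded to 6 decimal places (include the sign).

√[5·4!2!2!/9! · 3!3!3!3!2!2!] = √(48/7)
  +(−1)^1/∏(1,3,2,2,0,0)! = -1/24  (running -1/24)
  +(−1)^2/∏(2,2,1,1,1,1)! = 1/4  (running 5/24)
  +(−1)^3/∏(3,1,0,0,2,2)! = -1/24  (running 1/6)
⟨..|..⟩ = √(48/7)·(1/6) = +0.436436

+0.436436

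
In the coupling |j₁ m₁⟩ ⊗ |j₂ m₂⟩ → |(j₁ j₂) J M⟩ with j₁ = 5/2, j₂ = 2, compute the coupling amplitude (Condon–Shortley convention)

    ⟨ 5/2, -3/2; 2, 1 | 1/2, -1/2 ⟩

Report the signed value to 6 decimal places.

√[2·4!1!0!/6! · 1!4!3!1!0!1!] = √(48/5)
  +(−1)^3/∏(3,1,1,0,0,0)! = -1/6  (running -1/6)
⟨..|..⟩ = √(48/5)·(-1/6) = -0.516398

-0.516398  (= −√(4/15))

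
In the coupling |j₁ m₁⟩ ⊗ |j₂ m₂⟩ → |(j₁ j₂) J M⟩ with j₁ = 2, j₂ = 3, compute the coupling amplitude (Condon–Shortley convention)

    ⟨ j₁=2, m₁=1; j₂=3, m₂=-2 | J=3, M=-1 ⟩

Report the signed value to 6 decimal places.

j₁+j₂−J=2  J+j₁−j₂=2  J−j₁+j₂=4  j₁+j₂+J+1=9
(j₁±m₁, j₂±m₂, J±M) = (3,1,1,5,2,4)
P² = 64
sum k=0..1:
  [0] +1/12 = 1/12
  [1] −1/48 = -1/48
S = 1/16
C² = P²·S² = 1/4 ; C = +0.500000

+√(1/4) ≈ +0.500000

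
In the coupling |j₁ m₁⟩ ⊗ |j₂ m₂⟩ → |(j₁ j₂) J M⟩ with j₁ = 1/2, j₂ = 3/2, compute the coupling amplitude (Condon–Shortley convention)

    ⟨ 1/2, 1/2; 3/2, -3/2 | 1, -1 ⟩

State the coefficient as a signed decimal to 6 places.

+0.866025  (= +√(3/4))

√[3·1!0!2!/4! · 1!0!0!3!0!2!] = √(3)
  +(−1)^0/∏(0,1,0,0,0,2)! = 1/2  (running 1/2)
⟨..|..⟩ = √(3)·(1/2) = +0.866025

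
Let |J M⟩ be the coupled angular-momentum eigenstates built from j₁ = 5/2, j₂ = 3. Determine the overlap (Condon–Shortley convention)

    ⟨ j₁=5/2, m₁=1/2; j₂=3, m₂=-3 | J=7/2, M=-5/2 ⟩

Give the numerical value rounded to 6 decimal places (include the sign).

+0.654654  (= +√(3/7))

triangle: 2!*3!*4!/10! = 288/3628800
(j±m)!: 3!*2!*0!*6!*1!*6! = 6220800
prefactor² = (2J+1)*Δ*N² = 27648/7
  k=0: +1/(0!*2!*2!*0!*1!*4!) = 1/96
Σ = 1/96  ⇒  CG² = 27648/7*1/96² = 3/7
CG = +√(3/7) = +0.654654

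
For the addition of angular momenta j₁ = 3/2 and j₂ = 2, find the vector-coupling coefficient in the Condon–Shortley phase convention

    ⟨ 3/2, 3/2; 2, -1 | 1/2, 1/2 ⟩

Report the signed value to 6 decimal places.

j₁+j₂−J=3  J+j₁−j₂=0  J−j₁+j₂=1  j₁+j₂+J+1=5
(j₁±m₁, j₂±m₂, J±M) = (3,0,1,3,1,0)
P² = 18/5
sum k=0..0:
  [0] +1/6 = 1/6
S = 1/6
C² = P²·S² = 1/10 ; C = +0.316228

+0.316228  (= +√(1/10))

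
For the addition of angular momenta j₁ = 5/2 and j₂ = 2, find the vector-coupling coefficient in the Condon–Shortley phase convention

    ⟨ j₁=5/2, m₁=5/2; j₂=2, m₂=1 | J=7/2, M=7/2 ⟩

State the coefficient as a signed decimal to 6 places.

j₁+j₂−J=1  J+j₁−j₂=4  J−j₁+j₂=3  j₁+j₂+J+1=9
(j₁±m₁, j₂±m₂, J±M) = (5,0,3,1,7,0)
P² = 11520
sum k=0..0:
  [0] +1/144 = 1/144
S = 1/144
C² = P²·S² = 5/9 ; C = +0.745356

+0.745356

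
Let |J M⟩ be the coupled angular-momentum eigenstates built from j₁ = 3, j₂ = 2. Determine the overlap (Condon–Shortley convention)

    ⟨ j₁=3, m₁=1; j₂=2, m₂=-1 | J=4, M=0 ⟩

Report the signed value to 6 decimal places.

j₁+j₂−J=1  J+j₁−j₂=5  J−j₁+j₂=3  j₁+j₂+J+1=10
(j₁±m₁, j₂±m₂, J±M) = (4,2,1,3,4,4)
P² = 10368/35
sum k=0..1:
  [0] +1/24 = 1/24
  [1] −1/144 = -1/144
S = 5/144
C² = P²·S² = 5/14 ; C = +0.597614

+√(5/14) ≈ +0.597614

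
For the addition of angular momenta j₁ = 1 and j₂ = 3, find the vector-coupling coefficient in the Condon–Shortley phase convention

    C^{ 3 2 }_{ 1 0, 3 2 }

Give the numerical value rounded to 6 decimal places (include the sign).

triangle: 1!*1!*5!/8! = 120/40320
(j±m)!: 1!*1!*5!*1!*5!*1! = 14400
prefactor² = (2J+1)*Δ*N² = 300
  k=0: +1/(0!*1!*1!*5!*0!*0!) = 1/120
  k=1: −1/(1!*0!*0!*4!*1!*1!) = -1/24
Σ = -1/30  ⇒  CG² = 300*(-1/30)² = 1/3
CG = −√(1/3) = -0.577350

−√(1/3) ≈ -0.577350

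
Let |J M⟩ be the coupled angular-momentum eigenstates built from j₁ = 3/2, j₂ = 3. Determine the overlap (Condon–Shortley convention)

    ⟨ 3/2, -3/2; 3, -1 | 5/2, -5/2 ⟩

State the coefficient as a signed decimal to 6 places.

j₁+j₂−J=2  J+j₁−j₂=1  J−j₁+j₂=4  j₁+j₂+J+1=8
(j₁±m₁, j₂±m₂, J±M) = (0,3,2,4,0,5)
P² = 1728/7
sum k=2..2:
  [2] +1/48 = 1/48
S = 1/48
C² = P²·S² = 3/28 ; C = +0.327327

+0.327327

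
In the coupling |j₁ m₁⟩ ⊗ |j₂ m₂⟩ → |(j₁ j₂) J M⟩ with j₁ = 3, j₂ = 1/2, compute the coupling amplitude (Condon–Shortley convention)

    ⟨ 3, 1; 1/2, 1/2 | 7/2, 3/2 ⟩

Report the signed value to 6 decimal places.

triangle: 0!·6!·1!/8! = 720/40320
(j±m)!: 4!·2!·1!·0!·5!·2! = 11520
prefactor² = (2J+1)·Δ·N² = 11520/7
  k=0: +1/(0!·0!·2!·1!·4!·0!) = 1/48
Σ = 1/48  ⇒  CG² = 11520/7·1/48² = 5/7
CG = +√(5/7) = +0.845154

+√(5/7) ≈ +0.845154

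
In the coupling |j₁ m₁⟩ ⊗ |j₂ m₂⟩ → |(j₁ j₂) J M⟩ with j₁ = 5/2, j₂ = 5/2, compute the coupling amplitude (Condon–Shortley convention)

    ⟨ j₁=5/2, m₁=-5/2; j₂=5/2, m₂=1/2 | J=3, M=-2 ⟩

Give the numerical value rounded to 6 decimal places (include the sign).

+0.645497

j₁+j₂−J=2  J+j₁−j₂=3  J−j₁+j₂=3  j₁+j₂+J+1=9
(j₁±m₁, j₂±m₂, J±M) = (0,5,3,2,1,5)
P² = 240
sum k=2..2:
  [2] +1/24 = 1/24
S = 1/24
C² = P²·S² = 5/12 ; C = +0.645497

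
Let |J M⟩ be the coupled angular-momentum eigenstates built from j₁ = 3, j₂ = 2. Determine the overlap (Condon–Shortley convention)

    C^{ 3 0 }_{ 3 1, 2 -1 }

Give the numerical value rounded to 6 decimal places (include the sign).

+0.182574  (= +√(1/30))

√[7·2!4!2!/9! · 4!2!1!3!3!3!] = √(96/5)
  +(−1)^0/∏(0,2,2,1,2,1)! = 1/8  (running 1/8)
  +(−1)^1/∏(1,1,1,0,3,2)! = -1/12  (running 1/24)
⟨..|..⟩ = √(96/5)·(1/24) = +0.182574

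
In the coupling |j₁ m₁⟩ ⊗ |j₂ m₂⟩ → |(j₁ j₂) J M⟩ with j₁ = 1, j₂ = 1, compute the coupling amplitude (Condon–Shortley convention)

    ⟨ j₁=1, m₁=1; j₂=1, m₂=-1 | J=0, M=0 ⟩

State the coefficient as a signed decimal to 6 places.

+0.577350  (= +√(1/3))

triangle: 2!·0!·0!/3! = 2/6
(j±m)!: 2!·0!·0!·2!·0!·0! = 4
prefactor² = (2J+1)·Δ·N² = 4/3
  k=0: +1/(0!·2!·0!·0!·0!·0!) = 1/2
Σ = 1/2  ⇒  CG² = 4/3·1/2² = 1/3
CG = +√(1/3) = +0.577350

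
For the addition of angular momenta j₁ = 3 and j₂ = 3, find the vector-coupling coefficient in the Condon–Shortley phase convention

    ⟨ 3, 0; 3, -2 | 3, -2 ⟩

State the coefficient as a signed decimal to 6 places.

√[7·3!3!3!/10! · 3!3!1!5!1!5!] = √(216)
  +(−1)^0/∏(0,3,3,1,0,2)! = 1/72  (running 1/72)
  +(−1)^1/∏(1,2,2,0,1,3)! = -1/24  (running -1/36)
⟨..|..⟩ = √(216)·(-1/36) = -0.408248

−√(1/6) = -0.408248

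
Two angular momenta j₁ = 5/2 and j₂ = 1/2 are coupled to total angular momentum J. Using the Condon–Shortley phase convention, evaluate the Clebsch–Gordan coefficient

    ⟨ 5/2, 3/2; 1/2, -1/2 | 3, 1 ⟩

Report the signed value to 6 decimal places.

+0.577350  (= +√(1/3))

√[7·0!5!1!/7! · 4!1!0!1!4!2!] = √(192)
  +(−1)^0/∏(0,0,1,0,4,1)! = 1/24  (running 1/24)
⟨..|..⟩ = √(192)·(1/24) = +0.577350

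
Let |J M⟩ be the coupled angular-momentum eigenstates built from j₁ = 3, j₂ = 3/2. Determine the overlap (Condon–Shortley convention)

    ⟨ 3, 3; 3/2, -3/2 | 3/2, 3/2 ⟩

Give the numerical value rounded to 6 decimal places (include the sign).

+0.755929  (= +√(4/7))

j₁+j₂−J=3  J+j₁−j₂=3  J−j₁+j₂=0  j₁+j₂+J+1=7
(j₁±m₁, j₂±m₂, J±M) = (6,0,0,3,3,0)
P² = 5184/7
sum k=0..0:
  [0] +1/36 = 1/36
S = 1/36
C² = P²·S² = 4/7 ; C = +0.755929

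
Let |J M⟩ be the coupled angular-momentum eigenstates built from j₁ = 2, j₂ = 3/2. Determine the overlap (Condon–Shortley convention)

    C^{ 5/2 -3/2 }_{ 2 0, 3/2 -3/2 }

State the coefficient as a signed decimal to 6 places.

triangle: 1!×3!×2!/7! = 12/5040
(j±m)!: 2!×2!×0!×3!×1!×4! = 576
prefactor² = (2J+1)×Δ×N² = 288/35
  k=0: +1/(0!×1!×2!×0!×1!×2!) = 1/4
Σ = 1/4  ⇒  CG² = 288/35×1/4² = 18/35
CG = +√(18/35) = +0.717137

+√(18/35) ≈ +0.717137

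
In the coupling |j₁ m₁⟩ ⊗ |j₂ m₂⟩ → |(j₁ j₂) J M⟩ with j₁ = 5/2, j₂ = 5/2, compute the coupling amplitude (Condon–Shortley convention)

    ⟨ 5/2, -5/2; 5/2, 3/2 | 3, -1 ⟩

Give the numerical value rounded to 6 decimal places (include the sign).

j₁+j₂−J=2  J+j₁−j₂=3  J−j₁+j₂=3  j₁+j₂+J+1=9
(j₁±m₁, j₂±m₂, J±M) = (0,5,4,1,2,4)
P² = 192
sum k=2..2:
  [2] +1/24 = 1/24
S = 1/24
C² = P²·S² = 1/3 ; C = +0.577350

+0.577350  (= +√(1/3))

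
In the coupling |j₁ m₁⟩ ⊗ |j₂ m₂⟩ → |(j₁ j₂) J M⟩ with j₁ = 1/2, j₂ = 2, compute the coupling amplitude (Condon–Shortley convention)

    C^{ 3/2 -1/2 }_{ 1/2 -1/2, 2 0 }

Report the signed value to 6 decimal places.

triangle: 1!*0!*3!/5! = 6/120
(j±m)!: 0!*1!*2!*2!*1!*2! = 8
prefactor² = (2J+1)*Δ*N² = 8/5
  k=1: −1/(1!*0!*0!*1!*0!*2!) = -1/2
Σ = -1/2  ⇒  CG² = 8/5*(-1/2)² = 2/5
CG = −√(2/5) = -0.632456

−√(2/5) ≈ -0.632456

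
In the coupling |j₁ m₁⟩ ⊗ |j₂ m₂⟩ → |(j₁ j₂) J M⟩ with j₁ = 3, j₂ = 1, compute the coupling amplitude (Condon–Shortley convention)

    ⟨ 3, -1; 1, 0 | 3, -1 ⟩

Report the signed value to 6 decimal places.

−√(1/12) = -0.288675

triangle: 1!·5!·1!/8! = 120/40320
(j±m)!: 2!·4!·1!·1!·2!·4! = 2304
prefactor² = (2J+1)·Δ·N² = 48
  k=0: +1/(0!·1!·4!·1!·1!·0!) = 1/24
  k=1: −1/(1!·0!·3!·0!·2!·1!) = -1/12
Σ = -1/24  ⇒  CG² = 48·(-1/24)² = 1/12
CG = −√(1/12) = -0.288675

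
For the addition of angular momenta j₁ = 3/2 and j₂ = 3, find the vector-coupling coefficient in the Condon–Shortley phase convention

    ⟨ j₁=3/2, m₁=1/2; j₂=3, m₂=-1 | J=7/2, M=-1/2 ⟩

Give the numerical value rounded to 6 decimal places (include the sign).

+0.534522

√[8·1!2!5!/9! · 2!1!2!4!3!4!] = √(512/7)
  +(−1)^0/∏(0,1,1,2,1,3)! = 1/12  (running 1/12)
  +(−1)^1/∏(1,0,0,1,2,4)! = -1/48  (running 1/16)
⟨..|..⟩ = √(512/7)·(1/16) = +0.534522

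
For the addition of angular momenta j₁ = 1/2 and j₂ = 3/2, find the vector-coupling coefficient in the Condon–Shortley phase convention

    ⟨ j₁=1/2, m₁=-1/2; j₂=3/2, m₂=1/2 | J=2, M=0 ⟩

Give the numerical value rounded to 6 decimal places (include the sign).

+√(1/2) ≈ +0.707107

√[5·0!1!3!/5! · 0!1!2!1!2!2!] = √(2)
  +(−1)^0/∏(0,0,1,2,0,1)! = 1/2  (running 1/2)
⟨..|..⟩ = √(2)·(1/2) = +0.707107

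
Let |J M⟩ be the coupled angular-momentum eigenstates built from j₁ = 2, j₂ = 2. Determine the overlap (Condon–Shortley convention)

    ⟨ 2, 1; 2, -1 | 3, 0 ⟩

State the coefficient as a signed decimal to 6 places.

√[7·1!3!3!/8! · 3!1!1!3!3!3!] = √(81/10)
  +(−1)^0/∏(0,1,1,1,2,2)! = 1/4  (running 1/4)
  +(−1)^1/∏(1,0,0,0,3,3)! = -1/36  (running 2/9)
⟨..|..⟩ = √(81/10)·(2/9) = +0.632456

+0.632456  (= +√(2/5))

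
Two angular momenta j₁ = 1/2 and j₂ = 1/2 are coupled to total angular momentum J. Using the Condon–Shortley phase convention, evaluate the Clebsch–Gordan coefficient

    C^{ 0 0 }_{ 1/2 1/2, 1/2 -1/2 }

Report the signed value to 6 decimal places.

√[1·1!0!0!/2! · 1!0!0!1!0!0!] = √(1/2)
  +(−1)^0/∏(0,1,0,0,0,0)! = 1  (running 1)
⟨..|..⟩ = √(1/2)·(1) = +0.707107

+0.707107  (= +√(1/2))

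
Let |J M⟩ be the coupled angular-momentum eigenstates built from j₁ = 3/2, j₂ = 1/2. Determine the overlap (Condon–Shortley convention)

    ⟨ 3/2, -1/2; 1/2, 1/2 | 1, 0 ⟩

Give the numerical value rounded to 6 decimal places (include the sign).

triangle: 1!×2!×0!/4! = 2/24
(j±m)!: 1!×2!×1!×0!×1!×1! = 2
prefactor² = (2J+1)×Δ×N² = 1/2
  k=1: −1/(1!×0!×1!×0!×1!×0!) = -1
Σ = -1  ⇒  CG² = 1/2×(-1)² = 1/2
CG = −√(1/2) = -0.707107

−√(1/2) ≈ -0.707107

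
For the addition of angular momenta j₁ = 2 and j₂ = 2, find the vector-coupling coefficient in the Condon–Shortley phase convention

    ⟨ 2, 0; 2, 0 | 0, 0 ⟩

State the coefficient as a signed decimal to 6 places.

triangle: 4!·0!·0!/5! = 24/120
(j±m)!: 2!·2!·2!·2!·0!·0! = 16
prefactor² = (2J+1)·Δ·N² = 16/5
  k=2: +1/(2!·2!·0!·0!·0!·0!) = 1/4
Σ = 1/4  ⇒  CG² = 16/5·1/4² = 1/5
CG = +√(1/5) = +0.447214

+0.447214  (= +√(1/5))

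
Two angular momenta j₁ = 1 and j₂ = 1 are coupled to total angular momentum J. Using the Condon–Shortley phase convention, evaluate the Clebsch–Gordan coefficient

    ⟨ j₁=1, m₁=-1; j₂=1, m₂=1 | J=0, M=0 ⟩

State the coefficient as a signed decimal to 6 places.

triangle: 2!·0!·0!/3! = 2/6
(j±m)!: 0!·2!·2!·0!·0!·0! = 4
prefactor² = (2J+1)·Δ·N² = 4/3
  k=2: +1/(2!·0!·0!·0!·0!·0!) = 1/2
Σ = 1/2  ⇒  CG² = 4/3·1/2² = 1/3
CG = +√(1/3) = +0.577350

+√(1/3) = +0.577350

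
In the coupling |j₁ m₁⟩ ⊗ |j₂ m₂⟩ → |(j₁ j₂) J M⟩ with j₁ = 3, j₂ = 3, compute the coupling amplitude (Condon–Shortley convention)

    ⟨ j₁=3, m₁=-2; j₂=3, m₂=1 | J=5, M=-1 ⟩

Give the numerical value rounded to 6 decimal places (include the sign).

√[11·1!5!5!/12! · 1!5!4!2!4!6!] = √(230400/7)
  +(−1)^0/∏(0,1,5,4,0,1)! = 1/2880  (running 1/2880)
  +(−1)^1/∏(1,0,4,3,1,2)! = -1/288  (running -1/320)
⟨..|..⟩ = √(230400/7)·(-1/320) = -0.566947

−√(9/28) ≈ -0.566947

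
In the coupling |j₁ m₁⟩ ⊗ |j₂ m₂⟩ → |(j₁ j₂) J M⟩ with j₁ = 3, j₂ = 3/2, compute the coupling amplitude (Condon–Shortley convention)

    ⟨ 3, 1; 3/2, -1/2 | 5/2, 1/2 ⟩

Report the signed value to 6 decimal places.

−√(1/70) ≈ -0.119523

√[6·2!4!1!/8! · 4!2!1!2!3!2!] = √(288/35)
  +(−1)^0/∏(0,2,2,1,2,0)! = 1/8  (running 1/8)
  +(−1)^1/∏(1,1,1,0,3,1)! = -1/6  (running -1/24)
⟨..|..⟩ = √(288/35)·(-1/24) = -0.119523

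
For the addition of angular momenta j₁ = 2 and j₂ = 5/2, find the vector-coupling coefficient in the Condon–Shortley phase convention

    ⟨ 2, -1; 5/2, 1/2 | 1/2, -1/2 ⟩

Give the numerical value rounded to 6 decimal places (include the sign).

triangle: 4!·0!·1!/6! = 24/720
(j±m)!: 1!·3!·3!·2!·0!·1! = 72
prefactor² = (2J+1)·Δ·N² = 24/5
  k=3: −1/(3!·1!·0!·0!·0!·1!) = -1/6
Σ = -1/6  ⇒  CG² = 24/5·(-1/6)² = 2/15
CG = −√(2/15) = -0.365148

-0.365148  (= −√(2/15))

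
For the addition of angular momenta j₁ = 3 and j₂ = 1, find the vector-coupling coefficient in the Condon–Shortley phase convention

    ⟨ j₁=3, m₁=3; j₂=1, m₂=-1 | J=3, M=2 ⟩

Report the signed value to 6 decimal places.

+√(1/4) ≈ +0.500000

√[7·1!5!1!/8! · 6!0!0!2!5!1!] = √(3600)
  +(−1)^0/∏(0,1,0,0,5,1)! = 1/120  (running 1/120)
⟨..|..⟩ = √(3600)·(1/120) = +0.500000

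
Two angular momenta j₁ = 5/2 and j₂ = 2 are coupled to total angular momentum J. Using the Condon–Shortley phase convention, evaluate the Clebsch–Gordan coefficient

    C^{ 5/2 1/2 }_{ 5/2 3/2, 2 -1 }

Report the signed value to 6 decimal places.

+√(6/35) ≈ +0.414039

triangle: 2!*3!*2!/8! = 24/40320
(j±m)!: 4!*1!*1!*3!*3!*2! = 1728
prefactor² = (2J+1)*Δ*N² = 216/35
  k=0: +1/(0!*2!*1!*1!*2!*1!) = 1/4
  k=1: −1/(1!*1!*0!*0!*3!*2!) = -1/12
Σ = 1/6  ⇒  CG² = 216/35*1/6² = 6/35
CG = +√(6/35) = +0.414039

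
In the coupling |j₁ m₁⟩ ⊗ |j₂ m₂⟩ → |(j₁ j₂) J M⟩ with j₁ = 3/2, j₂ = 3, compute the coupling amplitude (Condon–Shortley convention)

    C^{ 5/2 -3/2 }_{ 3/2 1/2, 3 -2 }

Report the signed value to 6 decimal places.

√[6·2!1!4!/8! · 2!1!1!5!1!4!] = √(288/7)
  +(−1)^0/∏(0,2,1,1,0,3)! = 1/12  (running 1/12)
  +(−1)^1/∏(1,1,0,0,1,4)! = -1/24  (running 1/24)
⟨..|..⟩ = √(288/7)·(1/24) = +0.267261

+0.267261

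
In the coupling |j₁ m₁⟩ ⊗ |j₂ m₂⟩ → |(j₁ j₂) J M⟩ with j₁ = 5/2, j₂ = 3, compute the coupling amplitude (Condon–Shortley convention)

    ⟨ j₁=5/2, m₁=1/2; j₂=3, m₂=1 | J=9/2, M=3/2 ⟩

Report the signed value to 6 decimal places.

triangle: 1!×4!×5!/11! = 2880/39916800
(j±m)!: 3!×2!×4!×2!×6!×3! = 2488320
prefactor² = (2J+1)×Δ×N² = 138240/77
  k=0: +1/(0!×1!×2!×4!×2!×1!) = 1/96
  k=1: −1/(1!×0!×1!×3!×3!×2!) = -1/72
Σ = -1/288  ⇒  CG² = 138240/77×(-1/288)² = 5/231
CG = −√(5/231) = -0.147122

-0.147122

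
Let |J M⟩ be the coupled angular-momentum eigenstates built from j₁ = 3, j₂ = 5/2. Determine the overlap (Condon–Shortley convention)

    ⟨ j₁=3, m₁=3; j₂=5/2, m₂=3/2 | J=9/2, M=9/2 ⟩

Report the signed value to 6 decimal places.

+√(6/11) = +0.738549

triangle: 1!·5!·4!/11! = 2880/39916800
(j±m)!: 6!·0!·4!·1!·9!·0! = 6270566400
prefactor² = (2J+1)·Δ·N² = 49766400/11
  k=0: +1/(0!·1!·0!·4!·5!·0!) = 1/2880
Σ = 1/2880  ⇒  CG² = 49766400/11·1/2880² = 6/11
CG = +√(6/11) = +0.738549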